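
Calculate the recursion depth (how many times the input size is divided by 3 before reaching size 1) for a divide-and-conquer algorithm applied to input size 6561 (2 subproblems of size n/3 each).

For divide and conquer with division factor 3:

Problem sizes at each level:
Level 0: 6561
Level 1: 2187
Level 2: 729
Level 3: 243
Level 4: 81
Level 5: 27
Level 6: 9
Level 7: 3
Level 8: 1

The root is level 0 and the size-1 base case is level 8 (the tree spans levels 0 through 8, i.e. 9 levels counting the root), so the depth is the number of divisions: log_3(6561) = 8

The recursion tree depth is log_3(6561) = 8. At each level, the problem size is divided by 3, so it takes 8 divisions to reduce to a base case of size 1. The algorithm makes 2 recursive calls at each level.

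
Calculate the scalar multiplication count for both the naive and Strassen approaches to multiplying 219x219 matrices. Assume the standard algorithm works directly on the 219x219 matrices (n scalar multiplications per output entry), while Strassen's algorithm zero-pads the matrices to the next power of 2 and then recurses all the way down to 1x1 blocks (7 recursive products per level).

Matrix multiplication for 219x219 matrices:

Strassen's algorithm requires power-of-2 dimensions. Pad 219x219 to 256x256 (next power of 2).

Standard algorithm: 219^3 = 10503459 multiplications
Strassen's algorithm: 7^(log2(256)) = 7^8 = 5764801 multiplications
Savings: 10503459 - 5764801 = 4738658 multiplications

Standard: 10503459 multiplications (219^3). Strassen: 5764801 multiplications (7^8, after padding to 256x256). Strassen reduces 8 recursive multiplications to 7 at each level.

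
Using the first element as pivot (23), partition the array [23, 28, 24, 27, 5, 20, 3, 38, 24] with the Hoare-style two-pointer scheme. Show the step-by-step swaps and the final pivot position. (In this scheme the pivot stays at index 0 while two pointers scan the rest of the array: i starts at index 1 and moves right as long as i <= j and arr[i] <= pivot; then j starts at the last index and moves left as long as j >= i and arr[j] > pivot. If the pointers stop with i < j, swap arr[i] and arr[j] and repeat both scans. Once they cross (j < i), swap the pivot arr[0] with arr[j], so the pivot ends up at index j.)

Hoare-style two-pointer partition with pivot = 23:

Initial array: [23, 28, 24, 27, 5, 20, 3, 38, 24]

Pointers start at i = 1, j = 8.
i stops at index 1 (arr[1]=28 > 23), j stops at index 6 (arr[6]=3 <= 23): swap arr[1] and arr[6], array becomes [23, 3, 24, 27, 5, 20, 28, 38, 24]
i stops at index 2 (arr[2]=24 > 23), j stops at index 5 (arr[5]=20 <= 23): swap arr[2] and arr[5], array becomes [23, 3, 20, 27, 5, 24, 28, 38, 24]
i stops at index 3 (arr[3]=27 > 23), j stops at index 4 (arr[4]=5 <= 23): swap arr[3] and arr[4], array becomes [23, 3, 20, 5, 27, 24, 28, 38, 24]
i ends at 4, j ends at 3: the pointers have crossed (j < i), so scanning stops.

Swap pivot arr[0] with arr[3] to place pivot at position 3: [5, 3, 20, 23, 27, 24, 28, 38, 24]
Pivot position: 3

After partitioning with pivot 23, the array becomes [5, 3, 20, 23, 27, 24, 28, 38, 24]. The pivot is placed at index 3. All elements to the left of the pivot are <= 23, and all elements to the right are > 23.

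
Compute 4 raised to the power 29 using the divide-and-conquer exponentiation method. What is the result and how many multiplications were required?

Computing 4^29 by squaring (build up from 4^1; each line after the first costs one multiplication):

4^1 = 4
4^2 = (4^1)^2 = 4^2 = 16
4^3 = 4 * 4^2 = 4 * 16 = 64
4^6 = (4^3)^2 = 64^2 = 4096
4^7 = 4 * 4^6 = 4 * 4096 = 16384
4^14 = (4^7)^2 = 16384^2 = 268435456
4^28 = (4^14)^2 = 268435456^2 = 72057594037927936
4^29 = 4 * 4^28 = 4 * 72057594037927936 = 288230376151711744

Result: 288230376151711744
Multiplications needed: 7 (7 lines after 4^1)

4^29 = 288230376151711744. Using exponentiation by squaring, this requires 7 multiplications. The key idea: if the exponent is even, square the half-power; if odd, multiply by the base once.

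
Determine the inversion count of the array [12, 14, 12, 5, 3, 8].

Finding inversions in [12, 14, 12, 5, 3, 8]:

(0, 3): arr[0]=12 > arr[3]=5
(0, 4): arr[0]=12 > arr[4]=3
(0, 5): arr[0]=12 > arr[5]=8
(1, 2): arr[1]=14 > arr[2]=12
(1, 3): arr[1]=14 > arr[3]=5
(1, 4): arr[1]=14 > arr[4]=3
(1, 5): arr[1]=14 > arr[5]=8
(2, 3): arr[2]=12 > arr[3]=5
(2, 4): arr[2]=12 > arr[4]=3
(2, 5): arr[2]=12 > arr[5]=8
(3, 4): arr[3]=5 > arr[4]=3

Total inversions: 11

The array has 11 inversion(s): (0,3), (0,4), (0,5), (1,2), (1,3), (1,4), (1,5), (2,3), (2,4), (2,5), (3,4). Each pair (i,j) satisfies i < j and arr[i] > arr[j].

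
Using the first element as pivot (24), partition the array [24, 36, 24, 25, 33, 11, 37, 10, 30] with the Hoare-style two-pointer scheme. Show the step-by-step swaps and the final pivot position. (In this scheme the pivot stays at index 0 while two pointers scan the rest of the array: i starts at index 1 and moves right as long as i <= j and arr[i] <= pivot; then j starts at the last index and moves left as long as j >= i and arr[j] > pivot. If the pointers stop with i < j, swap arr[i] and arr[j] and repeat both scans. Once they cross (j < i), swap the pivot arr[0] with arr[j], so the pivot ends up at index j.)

Hoare-style two-pointer partition with pivot = 24:

Initial array: [24, 36, 24, 25, 33, 11, 37, 10, 30]

Pointers start at i = 1, j = 8.
i stops at index 1 (arr[1]=36 > 24), j stops at index 7 (arr[7]=10 <= 24): swap arr[1] and arr[7], array becomes [24, 10, 24, 25, 33, 11, 37, 36, 30]
i stops at index 3 (arr[3]=25 > 24), j stops at index 5 (arr[5]=11 <= 24): swap arr[3] and arr[5], array becomes [24, 10, 24, 11, 33, 25, 37, 36, 30]
i ends at 4, j ends at 3: the pointers have crossed (j < i), so scanning stops.

Swap pivot arr[0] with arr[3] to place pivot at position 3: [11, 10, 24, 24, 33, 25, 37, 36, 30]
Pivot position: 3

After partitioning with pivot 24, the array becomes [11, 10, 24, 24, 33, 25, 37, 36, 30]. The pivot is placed at index 3. All elements to the left of the pivot are <= 24, and all elements to the right are > 24.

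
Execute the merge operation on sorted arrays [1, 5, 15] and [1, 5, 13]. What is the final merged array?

Merging process:

Compare 1 vs 1: take 1 from left. Merged: [1]
Compare 5 vs 1: take 1 from right. Merged: [1, 1]
Compare 5 vs 5: take 5 from left. Merged: [1, 1, 5]
Compare 15 vs 5: take 5 from right. Merged: [1, 1, 5, 5]
Compare 15 vs 13: take 13 from right. Merged: [1, 1, 5, 5, 13]
Append remaining from left: [15]. Merged: [1, 1, 5, 5, 13, 15]

Final merged array: [1, 1, 5, 5, 13, 15]
Total comparisons: 5

The merged array is [1, 1, 5, 5, 13, 15], requiring 5 comparisons. The merge step runs in O(n) time where n is the total number of elements.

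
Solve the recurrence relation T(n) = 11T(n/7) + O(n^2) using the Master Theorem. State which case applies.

Master Theorem for T(n) = 11T(n/7) + O(n^2):

a = 11, b = 7, c = 2
log_b(a) = log_7(11) = 1.2323

Case 3: c = 2 > log_7(11) = 1.2323
T(n) = O(n^2) = O(n^2)

For T(n) = 11T(n/7) + O(n^2): log_7(11) = 1.2323. This is Case 3 of the Master Theorem (c > log_b(a), work dominated by root), giving O(n^2).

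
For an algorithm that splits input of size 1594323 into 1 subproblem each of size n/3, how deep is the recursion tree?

For divide and conquer with division factor 3:

Problem sizes at each level:
Level 0: 1594323
Level 1: 531441
Level 2: 177147
Level 3: 59049
Level 4: 19683
Level 5: 6561
Level 6: 2187
Level 7: 729
Level 8: 243
Level 9: 81
Level 10: 27
Level 11: 9
Level 12: 3
Level 13: 1

The root is level 0 and the size-1 base case is level 13 (the tree spans levels 0 through 13, i.e. 14 levels counting the root), so the depth is the number of divisions: log_3(1594323) = 13

The recursion tree depth is log_3(1594323) = 13. At each level, the problem size is divided by 3, so it takes 13 divisions to reduce to a base case of size 1. The algorithm makes 1 recursive call at each level.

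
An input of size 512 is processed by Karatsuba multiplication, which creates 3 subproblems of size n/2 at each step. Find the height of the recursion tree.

For divide and conquer with division factor 2:

Problem sizes at each level:
Level 0: 512
Level 1: 256
Level 2: 128
Level 3: 64
Level 4: 32
Level 5: 16
Level 6: 8
Level 7: 4
Level 8: 2
Level 9: 1

The root is level 0 and the size-1 base case is level 9 (the tree spans levels 0 through 9, i.e. 10 levels counting the root), so the depth is the number of divisions: log_2(512) = 9

The recursion tree depth is log_2(512) = 9. At each level, the problem size is divided by 2, so it takes 9 divisions to reduce to a base case of size 1. The algorithm makes 3 recursive calls at each level.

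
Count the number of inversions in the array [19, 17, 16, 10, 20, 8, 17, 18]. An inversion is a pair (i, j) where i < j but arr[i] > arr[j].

Finding inversions in [19, 17, 16, 10, 20, 8, 17, 18]:

(0, 1): arr[0]=19 > arr[1]=17
(0, 2): arr[0]=19 > arr[2]=16
(0, 3): arr[0]=19 > arr[3]=10
(0, 5): arr[0]=19 > arr[5]=8
(0, 6): arr[0]=19 > arr[6]=17
(0, 7): arr[0]=19 > arr[7]=18
(1, 2): arr[1]=17 > arr[2]=16
(1, 3): arr[1]=17 > arr[3]=10
(1, 5): arr[1]=17 > arr[5]=8
(2, 3): arr[2]=16 > arr[3]=10
(2, 5): arr[2]=16 > arr[5]=8
(3, 5): arr[3]=10 > arr[5]=8
(4, 5): arr[4]=20 > arr[5]=8
(4, 6): arr[4]=20 > arr[6]=17
(4, 7): arr[4]=20 > arr[7]=18

Total inversions: 15

The array has 15 inversion(s): (0,1), (0,2), (0,3), (0,5), (0,6), (0,7), (1,2), (1,3), (1,5), (2,3), (2,5), (3,5), (4,5), (4,6), (4,7). Each pair (i,j) satisfies i < j and arr[i] > arr[j].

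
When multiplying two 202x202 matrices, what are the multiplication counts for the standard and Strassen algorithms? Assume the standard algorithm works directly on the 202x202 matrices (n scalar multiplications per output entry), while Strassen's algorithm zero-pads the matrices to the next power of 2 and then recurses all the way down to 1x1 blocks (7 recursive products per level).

Matrix multiplication for 202x202 matrices:

Strassen's algorithm requires power-of-2 dimensions. Pad 202x202 to 256x256 (next power of 2).

Standard algorithm: 202^3 = 8242408 multiplications
Strassen's algorithm: 7^(log2(256)) = 7^8 = 5764801 multiplications
Savings: 8242408 - 5764801 = 2477607 multiplications

Standard: 8242408 multiplications (202^3). Strassen: 5764801 multiplications (7^8, after padding to 256x256). Strassen reduces 8 recursive multiplications to 7 at each level.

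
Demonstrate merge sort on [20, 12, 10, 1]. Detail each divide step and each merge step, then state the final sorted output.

Merge sort trace:

Split: [20, 12, 10, 1] -> [20, 12] and [10, 1]
  Split: [20, 12] -> [20] and [12]
  Merge: [20] + [12] -> [12, 20]
  Split: [10, 1] -> [10] and [1]
  Merge: [10] + [1] -> [1, 10]
Merge: [12, 20] + [1, 10] -> [1, 10, 12, 20]

Final sorted array: [1, 10, 12, 20]

The merge sort proceeds by recursively splitting the array and merging sorted halves.
After all merges, the sorted array is [1, 10, 12, 20].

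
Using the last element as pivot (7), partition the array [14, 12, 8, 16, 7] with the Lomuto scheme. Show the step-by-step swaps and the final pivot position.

Lomuto partition with pivot = 7:

Initial array: [14, 12, 8, 16, 7]

arr[0]=14 > 7: no swap
arr[1]=12 > 7: no swap
arr[2]=8 > 7: no swap
arr[3]=16 > 7: no swap

Place pivot at position 0: [7, 12, 8, 16, 14]
Pivot position: 0

After partitioning with pivot 7, the array becomes [7, 12, 8, 16, 14]. The pivot is placed at index 0. All elements to the left of the pivot are <= 7, and all elements to the right are > 7.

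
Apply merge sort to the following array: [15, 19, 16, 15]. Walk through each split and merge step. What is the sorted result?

Merge sort trace:

Split: [15, 19, 16, 15] -> [15, 19] and [16, 15]
  Split: [15, 19] -> [15] and [19]
  Merge: [15] + [19] -> [15, 19]
  Split: [16, 15] -> [16] and [15]
  Merge: [16] + [15] -> [15, 16]
Merge: [15, 19] + [15, 16] -> [15, 15, 16, 19]

Final sorted array: [15, 15, 16, 19]

The merge sort proceeds by recursively splitting the array and merging sorted halves.
After all merges, the sorted array is [15, 15, 16, 19].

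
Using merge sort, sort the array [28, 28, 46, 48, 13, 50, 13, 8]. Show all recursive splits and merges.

Merge sort trace:

Split: [28, 28, 46, 48, 13, 50, 13, 8] -> [28, 28, 46, 48] and [13, 50, 13, 8]
  Split: [28, 28, 46, 48] -> [28, 28] and [46, 48]
    Split: [28, 28] -> [28] and [28]
    Merge: [28] + [28] -> [28, 28]
    Split: [46, 48] -> [46] and [48]
    Merge: [46] + [48] -> [46, 48]
  Merge: [28, 28] + [46, 48] -> [28, 28, 46, 48]
  Split: [13, 50, 13, 8] -> [13, 50] and [13, 8]
    Split: [13, 50] -> [13] and [50]
    Merge: [13] + [50] -> [13, 50]
    Split: [13, 8] -> [13] and [8]
    Merge: [13] + [8] -> [8, 13]
  Merge: [13, 50] + [8, 13] -> [8, 13, 13, 50]
Merge: [28, 28, 46, 48] + [8, 13, 13, 50] -> [8, 13, 13, 28, 28, 46, 48, 50]

Final sorted array: [8, 13, 13, 28, 28, 46, 48, 50]

The merge sort proceeds by recursively splitting the array and merging sorted halves.
After all merges, the sorted array is [8, 13, 13, 28, 28, 46, 48, 50].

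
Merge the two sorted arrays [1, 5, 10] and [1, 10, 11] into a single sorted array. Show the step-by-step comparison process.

Merging process:

Compare 1 vs 1: take 1 from left. Merged: [1]
Compare 5 vs 1: take 1 from right. Merged: [1, 1]
Compare 5 vs 10: take 5 from left. Merged: [1, 1, 5]
Compare 10 vs 10: take 10 from left. Merged: [1, 1, 5, 10]
Append remaining from right: [10, 11]. Merged: [1, 1, 5, 10, 10, 11]

Final merged array: [1, 1, 5, 10, 10, 11]
Total comparisons: 4

The merged array is [1, 1, 5, 10, 10, 11], requiring 4 comparisons. The merge step runs in O(n) time where n is the total number of elements.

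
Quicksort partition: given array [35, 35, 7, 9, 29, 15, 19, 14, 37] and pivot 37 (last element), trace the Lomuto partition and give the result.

Lomuto partition with pivot = 37:

Initial array: [35, 35, 7, 9, 29, 15, 19, 14, 37]

arr[0]=35 <= 37: swap with position 0, array becomes [35, 35, 7, 9, 29, 15, 19, 14, 37]
arr[1]=35 <= 37: swap with position 1, array becomes [35, 35, 7, 9, 29, 15, 19, 14, 37]
arr[2]=7 <= 37: swap with position 2, array becomes [35, 35, 7, 9, 29, 15, 19, 14, 37]
arr[3]=9 <= 37: swap with position 3, array becomes [35, 35, 7, 9, 29, 15, 19, 14, 37]
arr[4]=29 <= 37: swap with position 4, array becomes [35, 35, 7, 9, 29, 15, 19, 14, 37]
arr[5]=15 <= 37: swap with position 5, array becomes [35, 35, 7, 9, 29, 15, 19, 14, 37]
arr[6]=19 <= 37: swap with position 6, array becomes [35, 35, 7, 9, 29, 15, 19, 14, 37]
arr[7]=14 <= 37: swap with position 7, array becomes [35, 35, 7, 9, 29, 15, 19, 14, 37]

Place pivot at position 8: [35, 35, 7, 9, 29, 15, 19, 14, 37]
Pivot position: 8

After partitioning with pivot 37, the array becomes [35, 35, 7, 9, 29, 15, 19, 14, 37]. The pivot is placed at index 8. All elements to the left of the pivot are <= 37, and all elements to the right are > 37.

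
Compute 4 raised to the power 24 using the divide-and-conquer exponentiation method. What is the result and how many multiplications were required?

Computing 4^24 by squaring (build up from 4^1; each line after the first costs one multiplication):

4^1 = 4
4^2 = (4^1)^2 = 4^2 = 16
4^3 = 4 * 4^2 = 4 * 16 = 64
4^6 = (4^3)^2 = 64^2 = 4096
4^12 = (4^6)^2 = 4096^2 = 16777216
4^24 = (4^12)^2 = 16777216^2 = 281474976710656

Result: 281474976710656
Multiplications needed: 5 (5 lines after 4^1)

4^24 = 281474976710656. Using exponentiation by squaring, this requires 5 multiplications. The key idea: if the exponent is even, square the half-power; if odd, multiply by the base once.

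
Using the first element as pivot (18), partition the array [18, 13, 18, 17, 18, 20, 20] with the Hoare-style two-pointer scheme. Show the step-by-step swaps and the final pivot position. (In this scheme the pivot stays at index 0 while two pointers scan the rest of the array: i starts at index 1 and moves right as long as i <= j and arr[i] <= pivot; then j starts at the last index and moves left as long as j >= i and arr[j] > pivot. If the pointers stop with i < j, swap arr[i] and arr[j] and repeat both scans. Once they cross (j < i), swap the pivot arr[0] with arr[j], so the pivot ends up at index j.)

Hoare-style two-pointer partition with pivot = 18:

Initial array: [18, 13, 18, 17, 18, 20, 20]

Pointers start at i = 1, j = 6.
i ends at 5, j ends at 4: the pointers have crossed (j < i), so scanning stops.

Swap pivot arr[0] with arr[4] to place pivot at position 4: [18, 13, 18, 17, 18, 20, 20]
Pivot position: 4

After partitioning with pivot 18, the array becomes [18, 13, 18, 17, 18, 20, 20]. The pivot is placed at index 4. All elements to the left of the pivot are <= 18, and all elements to the right are > 18.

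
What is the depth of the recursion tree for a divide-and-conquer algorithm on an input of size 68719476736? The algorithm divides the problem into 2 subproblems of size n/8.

For divide and conquer with division factor 8:

Problem sizes at each level:
Level 0: 68719476736
Level 1: 8589934592
Level 2: 1073741824
Level 3: 134217728
Level 4: 16777216
Level 5: 2097152
Level 6: 262144
Level 7: 32768
Level 8: 4096
Level 9: 512
Level 10: 64
Level 11: 8
Level 12: 1

The root is level 0 and the size-1 base case is level 12 (the tree spans levels 0 through 12, i.e. 13 levels counting the root), so the depth is the number of divisions: log_8(68719476736) = 12

The recursion tree depth is log_8(68719476736) = 12. At each level, the problem size is divided by 8, so it takes 12 divisions to reduce to a base case of size 1. The algorithm makes 2 recursive calls at each level.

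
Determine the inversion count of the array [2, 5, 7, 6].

Finding inversions in [2, 5, 7, 6]:

(2, 3): arr[2]=7 > arr[3]=6

Total inversions: 1

The array has 1 inversion(s): (2,3). Each pair (i,j) satisfies i < j and arr[i] > arr[j].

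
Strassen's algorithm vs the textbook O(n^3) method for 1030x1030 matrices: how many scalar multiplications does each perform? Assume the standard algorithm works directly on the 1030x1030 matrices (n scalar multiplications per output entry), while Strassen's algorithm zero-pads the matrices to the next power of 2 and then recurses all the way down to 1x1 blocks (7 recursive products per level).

Matrix multiplication for 1030x1030 matrices:

Strassen's algorithm requires power-of-2 dimensions. Pad 1030x1030 to 2048x2048 (next power of 2).

Standard algorithm: 1030^3 = 1092727000 multiplications
Strassen's algorithm: 7^(log2(2048)) = 7^11 = 1977326743 multiplications
Difference: 1092727000 - 1977326743 = -884599743 (Strassen uses MORE here due to padding overhead — for small or just-over-power-of-2 n, padding can outweigh the per-level savings)

Standard: 1092727000 multiplications (1030^3). Strassen: 1977326743 multiplications (7^11, after padding to 2048x2048). Strassen reduces 8 recursive multiplications to 7 at each level.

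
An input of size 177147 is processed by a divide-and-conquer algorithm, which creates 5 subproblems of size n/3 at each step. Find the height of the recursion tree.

For divide and conquer with division factor 3:

Problem sizes at each level:
Level 0: 177147
Level 1: 59049
Level 2: 19683
Level 3: 6561
Level 4: 2187
Level 5: 729
Level 6: 243
Level 7: 81
Level 8: 27
Level 9: 9
Level 10: 3
Level 11: 1

The root is level 0 and the size-1 base case is level 11 (the tree spans levels 0 through 11, i.e. 12 levels counting the root), so the depth is the number of divisions: log_3(177147) = 11

The recursion tree depth is log_3(177147) = 11. At each level, the problem size is divided by 3, so it takes 11 divisions to reduce to a base case of size 1. The algorithm makes 5 recursive calls at each level.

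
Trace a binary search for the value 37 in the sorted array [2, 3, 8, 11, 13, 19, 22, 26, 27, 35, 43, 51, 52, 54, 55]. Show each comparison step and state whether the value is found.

Binary search for 37 in [2, 3, 8, 11, 13, 19, 22, 26, 27, 35, 43, 51, 52, 54, 55]:

lo=0, hi=14, mid=7, arr[mid]=26 -> 26 < 37, search right half
lo=8, hi=14, mid=11, arr[mid]=51 -> 51 > 37, search left half
lo=8, hi=10, mid=9, arr[mid]=35 -> 35 < 37, search right half
lo=10, hi=10, mid=10, arr[mid]=43 -> 43 > 37, search left half
lo=10 > hi=9, target 37 not found

Binary search determines that 37 is not in the array after 4 comparisons. The search space was exhausted without finding the target.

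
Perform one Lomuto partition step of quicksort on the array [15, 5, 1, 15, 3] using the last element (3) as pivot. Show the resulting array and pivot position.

Lomuto partition with pivot = 3:

Initial array: [15, 5, 1, 15, 3]

arr[0]=15 > 3: no swap
arr[1]=5 > 3: no swap
arr[2]=1 <= 3: swap with position 0, array becomes [1, 5, 15, 15, 3]
arr[3]=15 > 3: no swap

Place pivot at position 1: [1, 3, 15, 15, 5]
Pivot position: 1

After partitioning with pivot 3, the array becomes [1, 3, 15, 15, 5]. The pivot is placed at index 1. All elements to the left of the pivot are <= 3, and all elements to the right are > 3.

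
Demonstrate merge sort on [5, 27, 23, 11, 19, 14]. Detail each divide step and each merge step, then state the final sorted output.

Merge sort trace:

Split: [5, 27, 23, 11, 19, 14] -> [5, 27, 23] and [11, 19, 14]
  Split: [5, 27, 23] -> [5] and [27, 23]
    Split: [27, 23] -> [27] and [23]
    Merge: [27] + [23] -> [23, 27]
  Merge: [5] + [23, 27] -> [5, 23, 27]
  Split: [11, 19, 14] -> [11] and [19, 14]
    Split: [19, 14] -> [19] and [14]
    Merge: [19] + [14] -> [14, 19]
  Merge: [11] + [14, 19] -> [11, 14, 19]
Merge: [5, 23, 27] + [11, 14, 19] -> [5, 11, 14, 19, 23, 27]

Final sorted array: [5, 11, 14, 19, 23, 27]

The merge sort proceeds by recursively splitting the array and merging sorted halves.
After all merges, the sorted array is [5, 11, 14, 19, 23, 27].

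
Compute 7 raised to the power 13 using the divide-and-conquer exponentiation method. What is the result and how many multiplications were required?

Computing 7^13 by squaring (build up from 7^1; each line after the first costs one multiplication):

7^1 = 7
7^2 = (7^1)^2 = 7^2 = 49
7^3 = 7 * 7^2 = 7 * 49 = 343
7^6 = (7^3)^2 = 343^2 = 117649
7^12 = (7^6)^2 = 117649^2 = 13841287201
7^13 = 7 * 7^12 = 7 * 13841287201 = 96889010407

Result: 96889010407
Multiplications needed: 5 (5 lines after 7^1)

7^13 = 96889010407. Using exponentiation by squaring, this requires 5 multiplications. The key idea: if the exponent is even, square the half-power; if odd, multiply by the base once.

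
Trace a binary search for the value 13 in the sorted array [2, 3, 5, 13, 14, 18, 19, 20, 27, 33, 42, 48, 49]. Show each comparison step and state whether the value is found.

Binary search for 13 in [2, 3, 5, 13, 14, 18, 19, 20, 27, 33, 42, 48, 49]:

lo=0, hi=12, mid=6, arr[mid]=19 -> 19 > 13, search left half
lo=0, hi=5, mid=2, arr[mid]=5 -> 5 < 13, search right half
lo=3, hi=5, mid=4, arr[mid]=14 -> 14 > 13, search left half
lo=3, hi=3, mid=3, arr[mid]=13 -> Found target at index 3!

Binary search finds 13 at index 3 after 4 comparisons. The search repeatedly halves the search space by comparing with the middle element.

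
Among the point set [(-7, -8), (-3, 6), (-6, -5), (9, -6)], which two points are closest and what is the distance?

Computing all pairwise distances among 4 points:

d((-7, -8), (-3, 6)) = 14.5602
d((-7, -8), (-6, -5)) = 3.1623 <-- minimum
d((-7, -8), (9, -6)) = 16.1245
d((-3, 6), (-6, -5)) = 11.4018
d((-3, 6), (9, -6)) = 16.9706
d((-6, -5), (9, -6)) = 15.0333

Closest pair: (-7, -8) and (-6, -5) with distance 3.1623

The closest pair is (-7, -8) and (-6, -5) with Euclidean distance 3.1623. For 4 points, brute-force pairwise comparison is shown above. For large n, the divide-and-conquer algorithm (sort by x, recurse on halves, check the dividing strip) achieves O(n log n).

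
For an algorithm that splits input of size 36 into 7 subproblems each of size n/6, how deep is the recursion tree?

For divide and conquer with division factor 6:

Problem sizes at each level:
Level 0: 36
Level 1: 6
Level 2: 1

The root is level 0 and the size-1 base case is level 2 (the tree spans levels 0 through 2, i.e. 3 levels counting the root), so the depth is the number of divisions: log_6(36) = 2

The recursion tree depth is log_6(36) = 2. At each level, the problem size is divided by 6, so it takes 2 divisions to reduce to a base case of size 1. The algorithm makes 7 recursive calls at each level.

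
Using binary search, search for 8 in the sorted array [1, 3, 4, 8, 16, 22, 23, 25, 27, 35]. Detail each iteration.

Binary search for 8 in [1, 3, 4, 8, 16, 22, 23, 25, 27, 35]:

lo=0, hi=9, mid=4, arr[mid]=16 -> 16 > 8, search left half
lo=0, hi=3, mid=1, arr[mid]=3 -> 3 < 8, search right half
lo=2, hi=3, mid=2, arr[mid]=4 -> 4 < 8, search right half
lo=3, hi=3, mid=3, arr[mid]=8 -> Found target at index 3!

Binary search finds 8 at index 3 after 4 comparisons. The search repeatedly halves the search space by comparing with the middle element.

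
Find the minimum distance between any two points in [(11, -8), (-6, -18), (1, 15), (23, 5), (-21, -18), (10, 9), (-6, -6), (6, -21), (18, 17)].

Computing all pairwise distances among 9 points:

d((11, -8), (-6, -18)) = 19.7231
d((11, -8), (1, 15)) = 25.0799
d((11, -8), (23, 5)) = 17.6918
d((11, -8), (-21, -18)) = 33.5261
d((11, -8), (10, 9)) = 17.0294
d((11, -8), (-6, -6)) = 17.1172
d((11, -8), (6, -21)) = 13.9284
d((11, -8), (18, 17)) = 25.9615
d((-6, -18), (1, 15)) = 33.7343
d((-6, -18), (23, 5)) = 37.0135
d((-6, -18), (-21, -18)) = 15.0
d((-6, -18), (10, 9)) = 31.3847
d((-6, -18), (-6, -6)) = 12.0
d((-6, -18), (6, -21)) = 12.3693
d((-6, -18), (18, 17)) = 42.4382
d((1, 15), (23, 5)) = 24.1661
d((1, 15), (-21, -18)) = 39.6611
d((1, 15), (10, 9)) = 10.8167 <-- minimum
d((1, 15), (-6, -6)) = 22.1359
d((1, 15), (6, -21)) = 36.3456
d((1, 15), (18, 17)) = 17.1172
d((23, 5), (-21, -18)) = 49.6488
d((23, 5), (10, 9)) = 13.6015
d((23, 5), (-6, -6)) = 31.0161
d((23, 5), (6, -21)) = 31.0644
d((23, 5), (18, 17)) = 13.0
d((-21, -18), (10, 9)) = 41.1096
d((-21, -18), (-6, -6)) = 19.2094
d((-21, -18), (6, -21)) = 27.1662
d((-21, -18), (18, 17)) = 52.4023
d((10, 9), (-6, -6)) = 21.9317
d((10, 9), (6, -21)) = 30.2655
d((10, 9), (18, 17)) = 11.3137
d((-6, -6), (6, -21)) = 19.2094
d((-6, -6), (18, 17)) = 33.2415
d((6, -21), (18, 17)) = 39.8497

Closest pair: (1, 15) and (10, 9) with distance 10.8167

The closest pair is (1, 15) and (10, 9) with Euclidean distance 10.8167. For 9 points, brute-force pairwise comparison is shown above. For large n, the divide-and-conquer algorithm (sort by x, recurse on halves, check the dividing strip) achieves O(n log n).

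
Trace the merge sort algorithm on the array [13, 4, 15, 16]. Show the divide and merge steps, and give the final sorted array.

Merge sort trace:

Split: [13, 4, 15, 16] -> [13, 4] and [15, 16]
  Split: [13, 4] -> [13] and [4]
  Merge: [13] + [4] -> [4, 13]
  Split: [15, 16] -> [15] and [16]
  Merge: [15] + [16] -> [15, 16]
Merge: [4, 13] + [15, 16] -> [4, 13, 15, 16]

Final sorted array: [4, 13, 15, 16]

The merge sort proceeds by recursively splitting the array and merging sorted halves.
After all merges, the sorted array is [4, 13, 15, 16].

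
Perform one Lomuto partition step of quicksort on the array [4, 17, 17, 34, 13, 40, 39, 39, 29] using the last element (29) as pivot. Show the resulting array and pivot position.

Lomuto partition with pivot = 29:

Initial array: [4, 17, 17, 34, 13, 40, 39, 39, 29]

arr[0]=4 <= 29: swap with position 0, array becomes [4, 17, 17, 34, 13, 40, 39, 39, 29]
arr[1]=17 <= 29: swap with position 1, array becomes [4, 17, 17, 34, 13, 40, 39, 39, 29]
arr[2]=17 <= 29: swap with position 2, array becomes [4, 17, 17, 34, 13, 40, 39, 39, 29]
arr[3]=34 > 29: no swap
arr[4]=13 <= 29: swap with position 3, array becomes [4, 17, 17, 13, 34, 40, 39, 39, 29]
arr[5]=40 > 29: no swap
arr[6]=39 > 29: no swap
arr[7]=39 > 29: no swap

Place pivot at position 4: [4, 17, 17, 13, 29, 40, 39, 39, 34]
Pivot position: 4

After partitioning with pivot 29, the array becomes [4, 17, 17, 13, 29, 40, 39, 39, 34]. The pivot is placed at index 4. All elements to the left of the pivot are <= 29, and all elements to the right are > 29.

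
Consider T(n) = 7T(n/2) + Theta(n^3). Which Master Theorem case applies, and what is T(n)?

Master Theorem for T(n) = 7T(n/2) + O(n^3):

a = 7, b = 2, c = 3
log_b(a) = log_2(7) = 2.8074

Case 3: c = 3 > log_2(7) = 2.8074
T(n) = O(n^3) = O(n^3)

For T(n) = 7T(n/2) + O(n^3): log_2(7) = 2.8074. This is Case 3 of the Master Theorem (c > log_b(a), work dominated by root), giving O(n^3).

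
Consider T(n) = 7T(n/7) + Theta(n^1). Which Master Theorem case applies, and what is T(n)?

Master Theorem for T(n) = 7T(n/7) + O(n^1):

a = 7, b = 7, c = 1
log_b(a) = log_7(7) = 1.0000

Case 2: c = 1 = log_7(7) = 1.0000
T(n) = O(n^1 log n) = O(n log n)

For T(n) = 7T(n/7) + O(n^1): log_7(7) = 1.0000. This is Case 2 of the Master Theorem (c = log_b(a), equal work at all levels), giving O(n log n).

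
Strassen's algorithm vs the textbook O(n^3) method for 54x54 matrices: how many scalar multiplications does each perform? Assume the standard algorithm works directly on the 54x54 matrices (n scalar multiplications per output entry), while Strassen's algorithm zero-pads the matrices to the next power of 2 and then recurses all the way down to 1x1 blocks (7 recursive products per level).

Matrix multiplication for 54x54 matrices:

Strassen's algorithm requires power-of-2 dimensions. Pad 54x54 to 64x64 (next power of 2).

Standard algorithm: 54^3 = 157464 multiplications
Strassen's algorithm: 7^(log2(64)) = 7^6 = 117649 multiplications
Savings: 157464 - 117649 = 39815 multiplications

Standard: 157464 multiplications (54^3). Strassen: 117649 multiplications (7^6, after padding to 64x64). Strassen reduces 8 recursive multiplications to 7 at each level.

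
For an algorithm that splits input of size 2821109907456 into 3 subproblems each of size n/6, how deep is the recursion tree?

For divide and conquer with division factor 6:

Problem sizes at each level:
Level 0: 2821109907456
Level 1: 470184984576
Level 2: 78364164096
Level 3: 13060694016
Level 4: 2176782336
Level 5: 362797056
Level 6: 60466176
Level 7: 10077696
Level 8: 1679616
Level 9: 279936
Level 10: 46656
Level 11: 7776
Level 12: 1296
Level 13: 216
Level 14: 36
Level 15: 6
Level 16: 1

The root is level 0 and the size-1 base case is level 16 (the tree spans levels 0 through 16, i.e. 17 levels counting the root), so the depth is the number of divisions: log_6(2821109907456) = 16

The recursion tree depth is log_6(2821109907456) = 16. At each level, the problem size is divided by 6, so it takes 16 divisions to reduce to a base case of size 1. The algorithm makes 3 recursive calls at each level.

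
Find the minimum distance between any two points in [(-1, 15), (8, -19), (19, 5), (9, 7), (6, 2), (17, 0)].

Computing all pairwise distances among 6 points:

d((-1, 15), (8, -19)) = 35.171
d((-1, 15), (19, 5)) = 22.3607
d((-1, 15), (9, 7)) = 12.8062
d((-1, 15), (6, 2)) = 14.7648
d((-1, 15), (17, 0)) = 23.4307
d((8, -19), (19, 5)) = 26.4008
d((8, -19), (9, 7)) = 26.0192
d((8, -19), (6, 2)) = 21.095
d((8, -19), (17, 0)) = 21.0238
d((19, 5), (9, 7)) = 10.198
d((19, 5), (6, 2)) = 13.3417
d((19, 5), (17, 0)) = 5.3852 <-- minimum
d((9, 7), (6, 2)) = 5.831
d((9, 7), (17, 0)) = 10.6301
d((6, 2), (17, 0)) = 11.1803

Closest pair: (19, 5) and (17, 0) with distance 5.3852

The closest pair is (19, 5) and (17, 0) with Euclidean distance 5.3852. For 6 points, brute-force pairwise comparison is shown above. For large n, the divide-and-conquer algorithm (sort by x, recurse on halves, check the dividing strip) achieves O(n log n).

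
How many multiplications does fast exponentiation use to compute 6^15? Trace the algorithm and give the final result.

Computing 6^15 by squaring (build up from 6^1; each line after the first costs one multiplication):

6^1 = 6
6^2 = (6^1)^2 = 6^2 = 36
6^3 = 6 * 6^2 = 6 * 36 = 216
6^6 = (6^3)^2 = 216^2 = 46656
6^7 = 6 * 6^6 = 6 * 46656 = 279936
6^14 = (6^7)^2 = 279936^2 = 78364164096
6^15 = 6 * 6^14 = 6 * 78364164096 = 470184984576

Result: 470184984576
Multiplications needed: 6 (6 lines after 6^1)

6^15 = 470184984576. Using exponentiation by squaring, this requires 6 multiplications. The key idea: if the exponent is even, square the half-power; if odd, multiply by the base once.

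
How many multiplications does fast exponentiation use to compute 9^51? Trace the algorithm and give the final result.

Computing 9^51 by squaring (build up from 9^1; each line after the first costs one multiplication):

9^1 = 9
9^2 = (9^1)^2 = 9^2 = 81
9^3 = 9 * 9^2 = 9 * 81 = 729
9^6 = (9^3)^2 = 729^2 = 531441
9^12 = (9^6)^2 = 531441^2 = 282429536481
9^24 = (9^12)^2 = 282429536481^2 = 79766443076872509863361
9^25 = 9 * 9^24 = 9 * 79766443076872509863361 = 717897987691852588770249
9^50 = (9^25)^2 = 717897987691852588770249^2 = 515377520732011331036461129765621272702107522001
9^51 = 9 * 9^50 = 9 * 515377520732011331036461129765621272702107522001 = 4638397686588101979328150167890591454318967698009

Result: 4638397686588101979328150167890591454318967698009
Multiplications needed: 8 (8 lines after 9^1)

9^51 = 4638397686588101979328150167890591454318967698009. Using exponentiation by squaring, this requires 8 multiplications. The key idea: if the exponent is even, square the half-power; if odd, multiply by the base once.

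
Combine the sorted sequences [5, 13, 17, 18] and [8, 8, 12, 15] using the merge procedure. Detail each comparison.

Merging process:

Compare 5 vs 8: take 5 from left. Merged: [5]
Compare 13 vs 8: take 8 from right. Merged: [5, 8]
Compare 13 vs 8: take 8 from right. Merged: [5, 8, 8]
Compare 13 vs 12: take 12 from right. Merged: [5, 8, 8, 12]
Compare 13 vs 15: take 13 from left. Merged: [5, 8, 8, 12, 13]
Compare 17 vs 15: take 15 from right. Merged: [5, 8, 8, 12, 13, 15]
Append remaining from left: [17, 18]. Merged: [5, 8, 8, 12, 13, 15, 17, 18]

Final merged array: [5, 8, 8, 12, 13, 15, 17, 18]
Total comparisons: 6

The merged array is [5, 8, 8, 12, 13, 15, 17, 18], requiring 6 comparisons. The merge step runs in O(n) time where n is the total number of elements.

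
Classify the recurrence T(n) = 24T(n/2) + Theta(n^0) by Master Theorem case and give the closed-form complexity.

Master Theorem for T(n) = 24T(n/2) + O(n^0):

a = 24, b = 2, c = 0
log_b(a) = log_2(24) = 4.5850

Case 1: c = 0 < log_2(24) = 4.5850
T(n) = O(n^(log_2 24))

For T(n) = 24T(n/2) + O(n^0): log_2(24) = 4.5850. This is Case 1 of the Master Theorem (c < log_b(a), work dominated by leaves), giving O(n^(log_2 24)).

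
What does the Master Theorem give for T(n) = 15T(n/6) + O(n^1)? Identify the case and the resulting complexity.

Master Theorem for T(n) = 15T(n/6) + O(n^1):

a = 15, b = 6, c = 1
log_b(a) = log_6(15) = 1.5114

Case 1: c = 1 < log_6(15) = 1.5114
T(n) = O(n^(log_6 15))

For T(n) = 15T(n/6) + O(n^1): log_6(15) = 1.5114. This is Case 1 of the Master Theorem (c < log_b(a), work dominated by leaves), giving O(n^(log_6 15)).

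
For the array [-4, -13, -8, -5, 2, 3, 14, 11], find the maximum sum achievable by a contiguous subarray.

Using Kadane's algorithm on [-4, -13, -8, -5, 2, 3, 14, 11]:

Scanning through the array:
Position 1 (value -13): max_ending_here = -13, max_so_far = -4
Position 2 (value -8): max_ending_here = -8, max_so_far = -4
Position 3 (value -5): max_ending_here = -5, max_so_far = -4
Position 4 (value 2): max_ending_here = 2, max_so_far = 2
Position 5 (value 3): max_ending_here = 5, max_so_far = 5
Position 6 (value 14): max_ending_here = 19, max_so_far = 19
Position 7 (value 11): max_ending_here = 30, max_so_far = 30

Maximum subarray: [2, 3, 14, 11]
Maximum sum: 30

The maximum subarray is [2, 3, 14, 11] with sum 30. This subarray runs from index 4 to index 7.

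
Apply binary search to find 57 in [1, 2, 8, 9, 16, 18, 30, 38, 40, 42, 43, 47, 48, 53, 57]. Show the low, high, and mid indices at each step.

Binary search for 57 in [1, 2, 8, 9, 16, 18, 30, 38, 40, 42, 43, 47, 48, 53, 57]:

lo=0, hi=14, mid=7, arr[mid]=38 -> 38 < 57, search right half
lo=8, hi=14, mid=11, arr[mid]=47 -> 47 < 57, search right half
lo=12, hi=14, mid=13, arr[mid]=53 -> 53 < 57, search right half
lo=14, hi=14, mid=14, arr[mid]=57 -> Found target at index 14!

Binary search finds 57 at index 14 after 4 comparisons. The search repeatedly halves the search space by comparing with the middle element.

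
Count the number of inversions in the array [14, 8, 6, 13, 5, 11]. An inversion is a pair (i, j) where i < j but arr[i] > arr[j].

Finding inversions in [14, 8, 6, 13, 5, 11]:

(0, 1): arr[0]=14 > arr[1]=8
(0, 2): arr[0]=14 > arr[2]=6
(0, 3): arr[0]=14 > arr[3]=13
(0, 4): arr[0]=14 > arr[4]=5
(0, 5): arr[0]=14 > arr[5]=11
(1, 2): arr[1]=8 > arr[2]=6
(1, 4): arr[1]=8 > arr[4]=5
(2, 4): arr[2]=6 > arr[4]=5
(3, 4): arr[3]=13 > arr[4]=5
(3, 5): arr[3]=13 > arr[5]=11

Total inversions: 10

The array has 10 inversion(s): (0,1), (0,2), (0,3), (0,4), (0,5), (1,2), (1,4), (2,4), (3,4), (3,5). Each pair (i,j) satisfies i < j and arr[i] > arr[j].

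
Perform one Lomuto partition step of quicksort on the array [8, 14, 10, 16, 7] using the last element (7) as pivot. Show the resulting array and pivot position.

Lomuto partition with pivot = 7:

Initial array: [8, 14, 10, 16, 7]

arr[0]=8 > 7: no swap
arr[1]=14 > 7: no swap
arr[2]=10 > 7: no swap
arr[3]=16 > 7: no swap

Place pivot at position 0: [7, 14, 10, 16, 8]
Pivot position: 0

After partitioning with pivot 7, the array becomes [7, 14, 10, 16, 8]. The pivot is placed at index 0. All elements to the left of the pivot are <= 7, and all elements to the right are > 7.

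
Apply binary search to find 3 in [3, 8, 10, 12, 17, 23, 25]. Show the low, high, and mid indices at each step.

Binary search for 3 in [3, 8, 10, 12, 17, 23, 25]:

lo=0, hi=6, mid=3, arr[mid]=12 -> 12 > 3, search left half
lo=0, hi=2, mid=1, arr[mid]=8 -> 8 > 3, search left half
lo=0, hi=0, mid=0, arr[mid]=3 -> Found target at index 0!

Binary search finds 3 at index 0 after 3 comparisons. The search repeatedly halves the search space by comparing with the middle element.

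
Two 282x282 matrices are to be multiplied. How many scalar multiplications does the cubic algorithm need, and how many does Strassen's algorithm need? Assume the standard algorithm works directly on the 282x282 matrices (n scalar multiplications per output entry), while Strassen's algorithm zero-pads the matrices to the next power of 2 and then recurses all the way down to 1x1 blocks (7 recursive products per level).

Matrix multiplication for 282x282 matrices:

Strassen's algorithm requires power-of-2 dimensions. Pad 282x282 to 512x512 (next power of 2).

Standard algorithm: 282^3 = 22425768 multiplications
Strassen's algorithm: 7^(log2(512)) = 7^9 = 40353607 multiplications
Difference: 22425768 - 40353607 = -17927839 (Strassen uses MORE here due to padding overhead — for small or just-over-power-of-2 n, padding can outweigh the per-level savings)

Standard: 22425768 multiplications (282^3). Strassen: 40353607 multiplications (7^9, after padding to 512x512). Strassen reduces 8 recursive multiplications to 7 at each level.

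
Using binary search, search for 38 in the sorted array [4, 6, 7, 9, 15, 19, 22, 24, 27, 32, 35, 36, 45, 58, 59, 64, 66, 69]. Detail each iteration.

Binary search for 38 in [4, 6, 7, 9, 15, 19, 22, 24, 27, 32, 35, 36, 45, 58, 59, 64, 66, 69]:

lo=0, hi=17, mid=8, arr[mid]=27 -> 27 < 38, search right half
lo=9, hi=17, mid=13, arr[mid]=58 -> 58 > 38, search left half
lo=9, hi=12, mid=10, arr[mid]=35 -> 35 < 38, search right half
lo=11, hi=12, mid=11, arr[mid]=36 -> 36 < 38, search right half
lo=12, hi=12, mid=12, arr[mid]=45 -> 45 > 38, search left half
lo=12 > hi=11, target 38 not found

Binary search determines that 38 is not in the array after 5 comparisons. The search space was exhausted without finding the target.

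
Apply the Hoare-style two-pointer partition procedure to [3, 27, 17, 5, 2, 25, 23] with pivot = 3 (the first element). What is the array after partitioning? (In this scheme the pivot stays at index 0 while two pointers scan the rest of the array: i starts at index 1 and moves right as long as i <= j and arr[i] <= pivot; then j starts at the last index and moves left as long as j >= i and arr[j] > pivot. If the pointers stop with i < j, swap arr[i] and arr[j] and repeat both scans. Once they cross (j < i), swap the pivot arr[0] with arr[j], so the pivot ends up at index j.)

Hoare-style two-pointer partition with pivot = 3:

Initial array: [3, 27, 17, 5, 2, 25, 23]

Pointers start at i = 1, j = 6.
i stops at index 1 (arr[1]=27 > 3), j stops at index 4 (arr[4]=2 <= 3): swap arr[1] and arr[4], array becomes [3, 2, 17, 5, 27, 25, 23]
i ends at 2, j ends at 1: the pointers have crossed (j < i), so scanning stops.

Swap pivot arr[0] with arr[1] to place pivot at position 1: [2, 3, 17, 5, 27, 25, 23]
Pivot position: 1

After partitioning with pivot 3, the array becomes [2, 3, 17, 5, 27, 25, 23]. The pivot is placed at index 1. All elements to the left of the pivot are <= 3, and all elements to the right are > 3.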